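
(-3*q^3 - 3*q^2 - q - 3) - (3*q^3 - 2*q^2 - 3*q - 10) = -6*q^3 - q^2 + 2*q + 7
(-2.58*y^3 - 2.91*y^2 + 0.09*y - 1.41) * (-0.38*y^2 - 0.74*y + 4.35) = 0.9804*y^5 + 3.015*y^4 - 9.1038*y^3 - 12.1893*y^2 + 1.4349*y - 6.1335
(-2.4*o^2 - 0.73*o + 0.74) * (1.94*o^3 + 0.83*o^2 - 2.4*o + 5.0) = -4.656*o^5 - 3.4082*o^4 + 6.5897*o^3 - 9.6338*o^2 - 5.426*o + 3.7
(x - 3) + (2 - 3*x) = -2*x - 1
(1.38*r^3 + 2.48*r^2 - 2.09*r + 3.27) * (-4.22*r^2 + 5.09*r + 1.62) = -5.8236*r^5 - 3.4414*r^4 + 23.6786*r^3 - 20.4199*r^2 + 13.2585*r + 5.2974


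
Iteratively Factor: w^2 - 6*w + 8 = (w - 4)*(w - 2)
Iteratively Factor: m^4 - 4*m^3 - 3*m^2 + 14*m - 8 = (m - 1)*(m^3 - 3*m^2 - 6*m + 8) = (m - 1)*(m + 2)*(m^2 - 5*m + 4) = (m - 4)*(m - 1)*(m + 2)*(m - 1)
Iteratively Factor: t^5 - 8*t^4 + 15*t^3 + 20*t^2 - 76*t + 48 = (t + 2)*(t^4 - 10*t^3 + 35*t^2 - 50*t + 24) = (t - 2)*(t + 2)*(t^3 - 8*t^2 + 19*t - 12) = (t - 4)*(t - 2)*(t + 2)*(t^2 - 4*t + 3) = (t - 4)*(t - 2)*(t - 1)*(t + 2)*(t - 3)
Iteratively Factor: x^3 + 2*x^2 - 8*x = (x - 2)*(x^2 + 4*x) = x*(x - 2)*(x + 4)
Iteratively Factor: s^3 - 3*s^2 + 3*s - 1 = (s - 1)*(s^2 - 2*s + 1) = (s - 1)^2*(s - 1)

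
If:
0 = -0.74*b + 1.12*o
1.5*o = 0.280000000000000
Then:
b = 0.28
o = 0.19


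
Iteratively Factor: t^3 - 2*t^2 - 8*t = (t)*(t^2 - 2*t - 8) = t*(t + 2)*(t - 4)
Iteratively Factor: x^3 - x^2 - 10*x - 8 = (x + 1)*(x^2 - 2*x - 8) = (x - 4)*(x + 1)*(x + 2)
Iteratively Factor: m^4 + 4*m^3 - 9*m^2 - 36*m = (m)*(m^3 + 4*m^2 - 9*m - 36) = m*(m - 3)*(m^2 + 7*m + 12) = m*(m - 3)*(m + 3)*(m + 4)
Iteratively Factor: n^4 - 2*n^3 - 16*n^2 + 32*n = (n)*(n^3 - 2*n^2 - 16*n + 32) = n*(n - 4)*(n^2 + 2*n - 8) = n*(n - 4)*(n - 2)*(n + 4)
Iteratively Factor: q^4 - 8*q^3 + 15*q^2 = (q)*(q^3 - 8*q^2 + 15*q) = q*(q - 5)*(q^2 - 3*q) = q*(q - 5)*(q - 3)*(q)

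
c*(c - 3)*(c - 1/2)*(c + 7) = c^4 + 7*c^3/2 - 23*c^2 + 21*c/2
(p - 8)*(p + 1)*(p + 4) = p^3 - 3*p^2 - 36*p - 32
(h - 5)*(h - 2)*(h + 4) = h^3 - 3*h^2 - 18*h + 40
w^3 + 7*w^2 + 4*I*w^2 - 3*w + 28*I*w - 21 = (w + 7)*(w + I)*(w + 3*I)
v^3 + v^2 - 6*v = v*(v - 2)*(v + 3)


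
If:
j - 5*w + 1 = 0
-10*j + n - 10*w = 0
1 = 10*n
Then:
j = -19/120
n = 1/10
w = 101/600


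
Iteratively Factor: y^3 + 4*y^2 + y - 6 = (y + 2)*(y^2 + 2*y - 3) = (y + 2)*(y + 3)*(y - 1)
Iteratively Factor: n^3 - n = (n + 1)*(n^2 - n) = (n - 1)*(n + 1)*(n)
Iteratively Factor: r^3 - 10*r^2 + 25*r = (r - 5)*(r^2 - 5*r) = r*(r - 5)*(r - 5)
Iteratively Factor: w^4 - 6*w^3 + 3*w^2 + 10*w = (w)*(w^3 - 6*w^2 + 3*w + 10) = w*(w - 2)*(w^2 - 4*w - 5) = w*(w - 5)*(w - 2)*(w + 1)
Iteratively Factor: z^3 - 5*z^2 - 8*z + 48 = (z + 3)*(z^2 - 8*z + 16) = (z - 4)*(z + 3)*(z - 4)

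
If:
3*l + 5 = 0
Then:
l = -5/3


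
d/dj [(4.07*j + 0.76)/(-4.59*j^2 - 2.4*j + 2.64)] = (18.6813*j^2 + 6.9768*j + 12.5688)/(21.0681*j^4 + 22.032*j^3 - 18.4752*j^2 - 12.672*j + 6.9696)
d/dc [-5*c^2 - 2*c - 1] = -10*c - 2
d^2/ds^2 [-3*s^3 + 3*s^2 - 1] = 6 - 18*s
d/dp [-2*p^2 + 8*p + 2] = 8 - 4*p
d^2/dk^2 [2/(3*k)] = 4/(3*k^3)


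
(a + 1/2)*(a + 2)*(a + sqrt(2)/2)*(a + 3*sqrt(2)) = a^4 + 5*a^3/2 + 7*sqrt(2)*a^3/2 + 4*a^2 + 35*sqrt(2)*a^2/4 + 7*sqrt(2)*a/2 + 15*a/2 + 3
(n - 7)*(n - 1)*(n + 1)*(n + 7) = n^4 - 50*n^2 + 49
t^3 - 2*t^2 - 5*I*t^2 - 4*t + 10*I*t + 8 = (t - 2)*(t - 4*I)*(t - I)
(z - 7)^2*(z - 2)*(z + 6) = z^4 - 10*z^3 - 19*z^2 + 364*z - 588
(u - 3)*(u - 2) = u^2 - 5*u + 6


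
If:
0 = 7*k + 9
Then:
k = -9/7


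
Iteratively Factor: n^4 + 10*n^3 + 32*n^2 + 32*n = (n)*(n^3 + 10*n^2 + 32*n + 32) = n*(n + 2)*(n^2 + 8*n + 16) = n*(n + 2)*(n + 4)*(n + 4)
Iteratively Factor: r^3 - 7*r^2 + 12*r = (r - 4)*(r^2 - 3*r) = r*(r - 4)*(r - 3)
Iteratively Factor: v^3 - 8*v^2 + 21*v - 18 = (v - 2)*(v^2 - 6*v + 9) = (v - 3)*(v - 2)*(v - 3)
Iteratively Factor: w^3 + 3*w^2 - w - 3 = (w - 1)*(w^2 + 4*w + 3) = (w - 1)*(w + 1)*(w + 3)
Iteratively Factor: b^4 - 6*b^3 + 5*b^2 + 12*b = (b + 1)*(b^3 - 7*b^2 + 12*b) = (b - 3)*(b + 1)*(b^2 - 4*b) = (b - 4)*(b - 3)*(b + 1)*(b)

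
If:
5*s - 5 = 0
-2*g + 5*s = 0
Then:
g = 5/2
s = 1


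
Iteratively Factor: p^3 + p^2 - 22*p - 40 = (p + 4)*(p^2 - 3*p - 10) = (p - 5)*(p + 4)*(p + 2)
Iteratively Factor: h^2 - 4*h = (h)*(h - 4)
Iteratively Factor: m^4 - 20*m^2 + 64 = (m - 4)*(m^3 + 4*m^2 - 4*m - 16) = (m - 4)*(m + 4)*(m^2 - 4) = (m - 4)*(m + 2)*(m + 4)*(m - 2)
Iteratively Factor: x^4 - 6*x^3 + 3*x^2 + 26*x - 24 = (x - 3)*(x^3 - 3*x^2 - 6*x + 8) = (x - 4)*(x - 3)*(x^2 + x - 2) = (x - 4)*(x - 3)*(x - 1)*(x + 2)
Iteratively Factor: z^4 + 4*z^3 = (z)*(z^3 + 4*z^2) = z*(z + 4)*(z^2) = z^2*(z + 4)*(z)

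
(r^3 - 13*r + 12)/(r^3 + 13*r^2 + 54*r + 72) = (r^2 - 4*r + 3)/(r^2 + 9*r + 18)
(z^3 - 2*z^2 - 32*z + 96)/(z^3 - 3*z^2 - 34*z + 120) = (z - 4)/(z - 5)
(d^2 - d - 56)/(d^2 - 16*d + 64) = (d + 7)/(d - 8)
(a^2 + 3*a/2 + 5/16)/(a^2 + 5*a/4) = (a + 1/4)/a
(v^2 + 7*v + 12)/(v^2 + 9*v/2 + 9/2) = 2*(v + 4)/(2*v + 3)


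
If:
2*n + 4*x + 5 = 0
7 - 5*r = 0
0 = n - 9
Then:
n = 9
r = 7/5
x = -23/4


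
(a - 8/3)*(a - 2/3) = a^2 - 10*a/3 + 16/9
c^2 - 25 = (c - 5)*(c + 5)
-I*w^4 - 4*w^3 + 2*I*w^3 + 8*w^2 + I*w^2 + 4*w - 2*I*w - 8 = (w - 2)*(w + 1)*(w - 4*I)*(-I*w + I)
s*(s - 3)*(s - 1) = s^3 - 4*s^2 + 3*s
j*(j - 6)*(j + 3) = j^3 - 3*j^2 - 18*j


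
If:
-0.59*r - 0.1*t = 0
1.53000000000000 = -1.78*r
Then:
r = -0.86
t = 5.07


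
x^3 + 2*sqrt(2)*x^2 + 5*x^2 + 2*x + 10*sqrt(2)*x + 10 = (x + 5)*(x + sqrt(2))^2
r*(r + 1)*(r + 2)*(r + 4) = r^4 + 7*r^3 + 14*r^2 + 8*r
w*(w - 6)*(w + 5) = w^3 - w^2 - 30*w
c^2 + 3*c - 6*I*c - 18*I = (c + 3)*(c - 6*I)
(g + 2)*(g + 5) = g^2 + 7*g + 10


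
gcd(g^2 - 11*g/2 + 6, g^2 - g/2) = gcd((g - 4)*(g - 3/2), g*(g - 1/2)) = 1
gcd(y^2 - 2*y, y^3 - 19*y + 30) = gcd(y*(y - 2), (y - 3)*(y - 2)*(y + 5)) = y - 2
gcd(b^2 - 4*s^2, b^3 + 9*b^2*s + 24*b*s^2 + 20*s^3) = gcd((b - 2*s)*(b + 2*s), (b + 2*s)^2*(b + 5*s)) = b + 2*s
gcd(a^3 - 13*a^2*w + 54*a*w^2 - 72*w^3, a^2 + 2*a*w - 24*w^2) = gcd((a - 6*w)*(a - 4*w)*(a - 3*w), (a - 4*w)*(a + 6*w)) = -a + 4*w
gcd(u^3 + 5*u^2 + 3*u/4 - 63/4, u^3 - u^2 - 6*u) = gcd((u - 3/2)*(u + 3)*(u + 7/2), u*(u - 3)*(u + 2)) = 1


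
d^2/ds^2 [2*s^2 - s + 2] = 4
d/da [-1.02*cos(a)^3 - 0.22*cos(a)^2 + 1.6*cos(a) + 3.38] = (3.06*cos(a)^2 + 0.44*cos(a) - 1.6)*sin(a)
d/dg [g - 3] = 1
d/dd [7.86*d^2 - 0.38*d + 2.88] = 15.72*d - 0.38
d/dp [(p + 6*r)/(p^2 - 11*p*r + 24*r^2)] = (p^2 - 11*p*r + 24*r^2 - (p + 6*r)*(2*p - 11*r))/(p^2 - 11*p*r + 24*r^2)^2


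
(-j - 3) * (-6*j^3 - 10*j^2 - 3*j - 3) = 6*j^4 + 28*j^3 + 33*j^2 + 12*j + 9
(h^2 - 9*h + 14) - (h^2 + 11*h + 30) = -20*h - 16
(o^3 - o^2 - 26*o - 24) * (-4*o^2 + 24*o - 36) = -4*o^5 + 28*o^4 + 44*o^3 - 492*o^2 + 360*o + 864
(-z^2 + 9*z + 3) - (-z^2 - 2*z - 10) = 11*z + 13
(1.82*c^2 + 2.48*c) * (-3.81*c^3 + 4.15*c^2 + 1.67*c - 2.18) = -6.9342*c^5 - 1.8958*c^4 + 13.3314*c^3 + 0.173999999999999*c^2 - 5.4064*c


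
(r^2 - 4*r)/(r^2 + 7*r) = (r - 4)/(r + 7)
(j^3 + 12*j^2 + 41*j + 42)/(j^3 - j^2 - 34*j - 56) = (j^2 + 10*j + 21)/(j^2 - 3*j - 28)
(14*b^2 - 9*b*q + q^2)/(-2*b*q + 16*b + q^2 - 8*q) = (-7*b + q)/(q - 8)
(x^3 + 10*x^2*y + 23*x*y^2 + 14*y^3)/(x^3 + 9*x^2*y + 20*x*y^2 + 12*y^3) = (x + 7*y)/(x + 6*y)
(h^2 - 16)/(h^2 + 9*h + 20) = (h - 4)/(h + 5)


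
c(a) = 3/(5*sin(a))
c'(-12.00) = -1.76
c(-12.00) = 1.12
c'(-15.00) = 1.08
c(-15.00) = -0.92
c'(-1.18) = -0.27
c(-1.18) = -0.65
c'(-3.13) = 4464.53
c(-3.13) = -51.76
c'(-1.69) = 0.07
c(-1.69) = -0.60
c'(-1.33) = -0.15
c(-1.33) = -0.62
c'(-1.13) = -0.31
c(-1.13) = -0.66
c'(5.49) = -0.83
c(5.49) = -0.84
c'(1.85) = 0.18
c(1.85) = 0.62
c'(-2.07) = 0.37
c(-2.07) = -0.68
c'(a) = -3*cos(a)/(5*sin(a)^2)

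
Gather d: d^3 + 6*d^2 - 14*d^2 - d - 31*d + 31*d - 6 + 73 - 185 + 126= d^3 - 8*d^2 - d + 8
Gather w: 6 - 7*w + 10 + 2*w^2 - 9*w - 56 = 2*w^2 - 16*w - 40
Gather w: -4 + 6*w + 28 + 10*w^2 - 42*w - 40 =10*w^2 - 36*w - 16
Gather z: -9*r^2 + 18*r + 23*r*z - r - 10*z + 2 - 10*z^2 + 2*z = -9*r^2 + 17*r - 10*z^2 + z*(23*r - 8) + 2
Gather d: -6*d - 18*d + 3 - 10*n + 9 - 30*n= -24*d - 40*n + 12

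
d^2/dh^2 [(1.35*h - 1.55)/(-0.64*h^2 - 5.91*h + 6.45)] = (-(1.28*h + 5.91)*(1.35*h - 1.55)*(2.56*h + 11.82) + (5.184*h + 13.973)*(0.64*h^2 + 5.91*h - 6.45))/(0.64*h^2 + 5.91*h - 6.45)^3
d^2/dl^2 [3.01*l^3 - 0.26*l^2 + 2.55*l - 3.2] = 18.06*l - 0.52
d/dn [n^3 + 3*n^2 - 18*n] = 3*n^2 + 6*n - 18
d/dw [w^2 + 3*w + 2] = 2*w + 3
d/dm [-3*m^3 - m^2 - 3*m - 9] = -9*m^2 - 2*m - 3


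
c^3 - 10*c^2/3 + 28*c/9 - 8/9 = (c - 2)*(c - 2/3)^2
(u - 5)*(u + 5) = u^2 - 25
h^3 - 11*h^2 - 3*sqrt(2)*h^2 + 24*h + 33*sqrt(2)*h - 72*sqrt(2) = (h - 8)*(h - 3)*(h - 3*sqrt(2))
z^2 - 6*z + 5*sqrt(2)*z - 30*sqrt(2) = (z - 6)*(z + 5*sqrt(2))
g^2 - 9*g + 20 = (g - 5)*(g - 4)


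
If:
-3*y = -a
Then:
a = 3*y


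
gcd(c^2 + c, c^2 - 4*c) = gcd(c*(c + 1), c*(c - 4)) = c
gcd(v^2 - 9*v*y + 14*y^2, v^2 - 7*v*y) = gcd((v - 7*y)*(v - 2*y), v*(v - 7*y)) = -v + 7*y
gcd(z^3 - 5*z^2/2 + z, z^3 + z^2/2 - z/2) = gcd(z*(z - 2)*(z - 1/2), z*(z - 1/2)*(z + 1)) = z^2 - z/2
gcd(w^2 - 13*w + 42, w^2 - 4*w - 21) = w - 7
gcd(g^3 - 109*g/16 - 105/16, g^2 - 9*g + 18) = g - 3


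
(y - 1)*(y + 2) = y^2 + y - 2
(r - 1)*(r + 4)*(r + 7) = r^3 + 10*r^2 + 17*r - 28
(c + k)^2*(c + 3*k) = c^3 + 5*c^2*k + 7*c*k^2 + 3*k^3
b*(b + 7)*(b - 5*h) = b^3 - 5*b^2*h + 7*b^2 - 35*b*h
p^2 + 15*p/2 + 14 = (p + 7/2)*(p + 4)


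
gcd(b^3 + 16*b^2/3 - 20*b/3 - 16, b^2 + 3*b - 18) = b + 6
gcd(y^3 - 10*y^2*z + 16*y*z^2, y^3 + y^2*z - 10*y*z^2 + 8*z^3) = y - 2*z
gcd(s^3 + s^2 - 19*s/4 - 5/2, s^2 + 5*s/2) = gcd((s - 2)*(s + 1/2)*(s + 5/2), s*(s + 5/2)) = s + 5/2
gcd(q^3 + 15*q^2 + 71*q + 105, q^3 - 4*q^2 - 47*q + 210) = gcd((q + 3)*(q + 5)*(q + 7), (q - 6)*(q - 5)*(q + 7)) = q + 7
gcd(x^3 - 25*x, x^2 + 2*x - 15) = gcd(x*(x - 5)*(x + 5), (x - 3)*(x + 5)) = x + 5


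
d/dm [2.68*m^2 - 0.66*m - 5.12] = 5.36*m - 0.66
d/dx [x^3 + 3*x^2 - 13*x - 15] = 3*x^2 + 6*x - 13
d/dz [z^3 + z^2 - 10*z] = 3*z^2 + 2*z - 10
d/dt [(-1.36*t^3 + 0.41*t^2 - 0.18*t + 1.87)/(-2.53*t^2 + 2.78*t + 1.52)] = (3.4408*t^4 - 7.5616*t^3 - 5.5172*t^2 + 10.7086*t - 5.4722)/(6.4009*t^4 - 14.0668*t^3 + 0.0371999999999995*t^2 + 8.4512*t + 2.3104)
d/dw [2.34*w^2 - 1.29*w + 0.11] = 4.68*w - 1.29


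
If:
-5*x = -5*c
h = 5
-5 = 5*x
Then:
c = -1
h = 5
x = -1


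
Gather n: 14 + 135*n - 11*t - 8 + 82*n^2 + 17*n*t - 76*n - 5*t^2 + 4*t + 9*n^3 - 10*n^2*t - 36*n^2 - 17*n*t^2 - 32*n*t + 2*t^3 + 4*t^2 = 9*n^3 + n^2*(46 - 10*t) + n*(-17*t^2 - 15*t + 59) + 2*t^3 - t^2 - 7*t + 6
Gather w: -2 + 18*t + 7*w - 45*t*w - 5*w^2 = 18*t - 5*w^2 + w*(7 - 45*t) - 2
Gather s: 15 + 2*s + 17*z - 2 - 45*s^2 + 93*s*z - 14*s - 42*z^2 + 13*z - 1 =-45*s^2 + s*(93*z - 12) - 42*z^2 + 30*z + 12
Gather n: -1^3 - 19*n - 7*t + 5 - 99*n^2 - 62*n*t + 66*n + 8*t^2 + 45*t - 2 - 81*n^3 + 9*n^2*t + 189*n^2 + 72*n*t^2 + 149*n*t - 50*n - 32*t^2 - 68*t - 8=-81*n^3 + n^2*(9*t + 90) + n*(72*t^2 + 87*t - 3) - 24*t^2 - 30*t - 6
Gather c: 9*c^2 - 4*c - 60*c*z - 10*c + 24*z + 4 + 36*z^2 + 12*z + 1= 9*c^2 + c*(-60*z - 14) + 36*z^2 + 36*z + 5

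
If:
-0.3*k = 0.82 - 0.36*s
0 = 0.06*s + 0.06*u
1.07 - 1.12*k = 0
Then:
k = 0.96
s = 3.07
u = -3.07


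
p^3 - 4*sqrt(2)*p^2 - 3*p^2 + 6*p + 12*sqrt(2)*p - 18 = (p - 3)*(p - 3*sqrt(2))*(p - sqrt(2))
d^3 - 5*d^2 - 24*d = d*(d - 8)*(d + 3)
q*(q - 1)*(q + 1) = q^3 - q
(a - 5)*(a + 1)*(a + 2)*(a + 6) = a^4 + 4*a^3 - 25*a^2 - 88*a - 60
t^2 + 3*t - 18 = (t - 3)*(t + 6)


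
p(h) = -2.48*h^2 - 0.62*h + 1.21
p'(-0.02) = -0.52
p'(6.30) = -31.87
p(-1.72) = -5.06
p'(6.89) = -34.79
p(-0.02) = 1.22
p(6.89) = -120.79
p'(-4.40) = 21.20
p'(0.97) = -5.43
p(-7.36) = -128.57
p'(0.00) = -0.62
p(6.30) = -101.13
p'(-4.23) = 20.36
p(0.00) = 1.21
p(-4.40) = -44.07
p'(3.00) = -15.50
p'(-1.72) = 7.91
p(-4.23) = -40.54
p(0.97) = -1.72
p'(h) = -4.96*h - 0.62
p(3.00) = -22.97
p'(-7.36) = 35.89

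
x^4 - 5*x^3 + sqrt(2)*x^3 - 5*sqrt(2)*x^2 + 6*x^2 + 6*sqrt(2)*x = x*(x - 3)*(x - 2)*(x + sqrt(2))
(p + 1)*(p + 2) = p^2 + 3*p + 2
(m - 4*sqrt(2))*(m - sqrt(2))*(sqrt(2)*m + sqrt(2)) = sqrt(2)*m^3 - 10*m^2 + sqrt(2)*m^2 - 10*m + 8*sqrt(2)*m + 8*sqrt(2)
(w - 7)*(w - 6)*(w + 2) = w^3 - 11*w^2 + 16*w + 84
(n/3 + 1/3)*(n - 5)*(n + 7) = n^3/3 + n^2 - 11*n - 35/3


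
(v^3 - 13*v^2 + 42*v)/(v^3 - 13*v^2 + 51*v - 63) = v*(v - 6)/(v^2 - 6*v + 9)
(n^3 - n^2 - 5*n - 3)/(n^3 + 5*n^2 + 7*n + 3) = (n - 3)/(n + 3)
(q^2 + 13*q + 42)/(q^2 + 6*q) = (q + 7)/q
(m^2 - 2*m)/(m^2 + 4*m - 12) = m/(m + 6)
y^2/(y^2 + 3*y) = y/(y + 3)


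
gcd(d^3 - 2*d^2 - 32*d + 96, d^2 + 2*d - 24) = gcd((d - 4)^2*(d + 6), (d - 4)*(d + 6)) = d^2 + 2*d - 24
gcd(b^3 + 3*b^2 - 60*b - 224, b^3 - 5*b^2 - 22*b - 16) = b - 8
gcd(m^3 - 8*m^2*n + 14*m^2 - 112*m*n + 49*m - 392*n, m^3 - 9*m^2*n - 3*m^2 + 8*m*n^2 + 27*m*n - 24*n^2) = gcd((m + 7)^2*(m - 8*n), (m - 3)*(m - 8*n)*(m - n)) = m - 8*n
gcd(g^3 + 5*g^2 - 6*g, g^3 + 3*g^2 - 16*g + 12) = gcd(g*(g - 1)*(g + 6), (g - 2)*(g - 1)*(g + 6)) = g^2 + 5*g - 6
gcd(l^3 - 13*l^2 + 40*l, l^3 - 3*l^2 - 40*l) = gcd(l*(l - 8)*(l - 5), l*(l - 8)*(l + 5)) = l^2 - 8*l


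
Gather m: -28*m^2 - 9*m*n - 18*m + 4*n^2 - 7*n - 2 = -28*m^2 + m*(-9*n - 18) + 4*n^2 - 7*n - 2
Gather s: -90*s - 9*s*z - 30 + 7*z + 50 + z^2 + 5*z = s*(-9*z - 90) + z^2 + 12*z + 20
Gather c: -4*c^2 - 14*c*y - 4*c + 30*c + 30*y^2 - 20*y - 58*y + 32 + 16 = -4*c^2 + c*(26 - 14*y) + 30*y^2 - 78*y + 48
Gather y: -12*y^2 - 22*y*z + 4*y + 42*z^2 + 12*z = -12*y^2 + y*(4 - 22*z) + 42*z^2 + 12*z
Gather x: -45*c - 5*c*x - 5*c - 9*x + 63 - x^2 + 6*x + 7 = -50*c - x^2 + x*(-5*c - 3) + 70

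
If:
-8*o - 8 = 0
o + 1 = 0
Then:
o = -1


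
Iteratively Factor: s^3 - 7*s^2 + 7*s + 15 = (s - 3)*(s^2 - 4*s - 5) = (s - 5)*(s - 3)*(s + 1)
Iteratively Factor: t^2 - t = (t - 1)*(t)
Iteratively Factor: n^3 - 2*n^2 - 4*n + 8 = (n - 2)*(n^2 - 4) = (n - 2)*(n + 2)*(n - 2)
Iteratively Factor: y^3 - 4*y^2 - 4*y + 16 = (y + 2)*(y^2 - 6*y + 8) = (y - 2)*(y + 2)*(y - 4)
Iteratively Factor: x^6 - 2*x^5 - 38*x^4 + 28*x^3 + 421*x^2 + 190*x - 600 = (x - 1)*(x^5 - x^4 - 39*x^3 - 11*x^2 + 410*x + 600) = (x - 1)*(x + 2)*(x^4 - 3*x^3 - 33*x^2 + 55*x + 300) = (x - 1)*(x + 2)*(x + 3)*(x^3 - 6*x^2 - 15*x + 100) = (x - 5)*(x - 1)*(x + 2)*(x + 3)*(x^2 - x - 20) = (x - 5)^2*(x - 1)*(x + 2)*(x + 3)*(x + 4)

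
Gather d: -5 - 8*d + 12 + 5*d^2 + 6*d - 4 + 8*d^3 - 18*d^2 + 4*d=8*d^3 - 13*d^2 + 2*d + 3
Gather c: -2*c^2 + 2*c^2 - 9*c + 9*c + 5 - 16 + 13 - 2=0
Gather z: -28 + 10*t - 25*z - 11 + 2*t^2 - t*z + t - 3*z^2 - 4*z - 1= 2*t^2 + 11*t - 3*z^2 + z*(-t - 29) - 40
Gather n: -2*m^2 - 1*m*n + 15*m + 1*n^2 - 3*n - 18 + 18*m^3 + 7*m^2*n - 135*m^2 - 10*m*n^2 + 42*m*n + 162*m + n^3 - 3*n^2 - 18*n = 18*m^3 - 137*m^2 + 177*m + n^3 + n^2*(-10*m - 2) + n*(7*m^2 + 41*m - 21) - 18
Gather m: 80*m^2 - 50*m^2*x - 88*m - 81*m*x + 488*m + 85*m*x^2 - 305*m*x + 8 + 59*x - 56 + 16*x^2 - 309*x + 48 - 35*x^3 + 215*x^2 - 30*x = m^2*(80 - 50*x) + m*(85*x^2 - 386*x + 400) - 35*x^3 + 231*x^2 - 280*x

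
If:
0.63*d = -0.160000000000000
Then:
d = -0.25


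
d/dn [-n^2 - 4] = -2*n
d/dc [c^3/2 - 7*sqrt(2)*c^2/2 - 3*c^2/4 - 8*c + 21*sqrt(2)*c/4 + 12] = 3*c^2/2 - 7*sqrt(2)*c - 3*c/2 - 8 + 21*sqrt(2)/4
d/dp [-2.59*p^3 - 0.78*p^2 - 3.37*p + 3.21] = -7.77*p^2 - 1.56*p - 3.37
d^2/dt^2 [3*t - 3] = 0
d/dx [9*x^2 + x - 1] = 18*x + 1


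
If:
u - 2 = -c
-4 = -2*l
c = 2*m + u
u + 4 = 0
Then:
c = 6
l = 2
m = 5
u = -4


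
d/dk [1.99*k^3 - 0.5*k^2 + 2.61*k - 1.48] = 5.97*k^2 - 1.0*k + 2.61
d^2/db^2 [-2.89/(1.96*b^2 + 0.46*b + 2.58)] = (22.204448*b^2 + 5.211248*b - 2.89*(3.92*b + 0.46)*(7.84*b + 0.92) + 29.228304)/(1.96*b^2 + 0.46*b + 2.58)^3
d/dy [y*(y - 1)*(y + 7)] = 3*y^2 + 12*y - 7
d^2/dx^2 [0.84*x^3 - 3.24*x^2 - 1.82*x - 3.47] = 5.04*x - 6.48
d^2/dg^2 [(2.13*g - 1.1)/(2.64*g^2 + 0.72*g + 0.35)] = ((2.7408 - 33.7392*g)*(2.64*g^2 + 0.72*g + 0.35) + (2.13*g - 1.1)*(5.28*g + 0.72)*(10.56*g + 1.44))/(2.64*g^2 + 0.72*g + 0.35)^3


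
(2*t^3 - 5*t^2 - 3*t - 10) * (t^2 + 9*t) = 2*t^5 + 13*t^4 - 48*t^3 - 37*t^2 - 90*t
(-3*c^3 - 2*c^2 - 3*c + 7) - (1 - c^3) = -2*c^3 - 2*c^2 - 3*c + 6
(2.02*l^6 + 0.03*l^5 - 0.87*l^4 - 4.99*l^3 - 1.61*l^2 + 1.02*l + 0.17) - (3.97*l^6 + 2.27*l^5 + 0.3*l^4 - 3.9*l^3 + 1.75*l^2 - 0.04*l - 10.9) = -1.95*l^6 - 2.24*l^5 - 1.17*l^4 - 1.09*l^3 - 3.36*l^2 + 1.06*l + 11.07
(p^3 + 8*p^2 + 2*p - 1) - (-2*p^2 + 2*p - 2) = p^3 + 10*p^2 + 1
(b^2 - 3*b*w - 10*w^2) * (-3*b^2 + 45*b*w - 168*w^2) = -3*b^4 + 54*b^3*w - 273*b^2*w^2 + 54*b*w^3 + 1680*w^4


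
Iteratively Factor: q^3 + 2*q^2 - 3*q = (q + 3)*(q^2 - q) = q*(q + 3)*(q - 1)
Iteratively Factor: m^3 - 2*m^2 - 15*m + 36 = (m - 3)*(m^2 + m - 12) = (m - 3)^2*(m + 4)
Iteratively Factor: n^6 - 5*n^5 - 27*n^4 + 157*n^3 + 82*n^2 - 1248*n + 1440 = (n + 4)*(n^5 - 9*n^4 + 9*n^3 + 121*n^2 - 402*n + 360) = (n - 3)*(n + 4)*(n^4 - 6*n^3 - 9*n^2 + 94*n - 120) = (n - 5)*(n - 3)*(n + 4)*(n^3 - n^2 - 14*n + 24) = (n - 5)*(n - 3)*(n - 2)*(n + 4)*(n^2 + n - 12) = (n - 5)*(n - 3)*(n - 2)*(n + 4)^2*(n - 3)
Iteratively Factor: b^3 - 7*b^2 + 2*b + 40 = (b - 4)*(b^2 - 3*b - 10) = (b - 4)*(b + 2)*(b - 5)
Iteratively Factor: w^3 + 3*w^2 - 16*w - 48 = (w + 3)*(w^2 - 16) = (w + 3)*(w + 4)*(w - 4)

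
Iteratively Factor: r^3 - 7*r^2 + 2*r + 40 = (r - 4)*(r^2 - 3*r - 10) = (r - 4)*(r + 2)*(r - 5)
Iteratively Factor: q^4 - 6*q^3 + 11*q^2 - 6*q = (q)*(q^3 - 6*q^2 + 11*q - 6) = q*(q - 3)*(q^2 - 3*q + 2) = q*(q - 3)*(q - 1)*(q - 2)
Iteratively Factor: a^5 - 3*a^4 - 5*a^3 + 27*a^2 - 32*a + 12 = (a - 2)*(a^4 - a^3 - 7*a^2 + 13*a - 6) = (a - 2)*(a - 1)*(a^3 - 7*a + 6) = (a - 2)*(a - 1)^2*(a^2 + a - 6) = (a - 2)*(a - 1)^2*(a + 3)*(a - 2)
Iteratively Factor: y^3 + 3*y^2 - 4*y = (y - 1)*(y^2 + 4*y) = y*(y - 1)*(y + 4)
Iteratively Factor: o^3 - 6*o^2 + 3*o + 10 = (o + 1)*(o^2 - 7*o + 10) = (o - 5)*(o + 1)*(o - 2)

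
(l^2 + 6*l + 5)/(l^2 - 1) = (l + 5)/(l - 1)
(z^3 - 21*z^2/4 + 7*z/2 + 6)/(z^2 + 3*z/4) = z - 6 + 8/z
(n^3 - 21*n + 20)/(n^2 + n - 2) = (n^2 + n - 20)/(n + 2)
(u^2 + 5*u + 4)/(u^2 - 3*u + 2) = (u^2 + 5*u + 4)/(u^2 - 3*u + 2)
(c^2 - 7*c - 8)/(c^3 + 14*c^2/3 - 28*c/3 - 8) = 3*(c^2 - 7*c - 8)/(3*c^3 + 14*c^2 - 28*c - 24)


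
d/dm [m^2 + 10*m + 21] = 2*m + 10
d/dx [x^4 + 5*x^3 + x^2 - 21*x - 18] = 4*x^3 + 15*x^2 + 2*x - 21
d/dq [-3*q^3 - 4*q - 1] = -9*q^2 - 4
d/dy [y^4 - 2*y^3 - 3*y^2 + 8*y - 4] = 4*y^3 - 6*y^2 - 6*y + 8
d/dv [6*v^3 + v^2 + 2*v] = 18*v^2 + 2*v + 2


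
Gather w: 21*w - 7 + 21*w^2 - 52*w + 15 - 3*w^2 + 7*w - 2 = 18*w^2 - 24*w + 6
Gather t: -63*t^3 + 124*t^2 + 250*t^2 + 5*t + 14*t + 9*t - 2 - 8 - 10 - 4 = -63*t^3 + 374*t^2 + 28*t - 24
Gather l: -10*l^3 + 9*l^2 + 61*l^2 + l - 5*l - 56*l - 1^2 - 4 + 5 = -10*l^3 + 70*l^2 - 60*l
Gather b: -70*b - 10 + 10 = -70*b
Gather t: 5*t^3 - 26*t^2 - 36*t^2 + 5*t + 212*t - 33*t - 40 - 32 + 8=5*t^3 - 62*t^2 + 184*t - 64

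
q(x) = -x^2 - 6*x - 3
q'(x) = -2*x - 6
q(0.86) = -8.90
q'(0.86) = -7.72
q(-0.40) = -0.76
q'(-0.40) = -5.20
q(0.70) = -7.69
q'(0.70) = -7.40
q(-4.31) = 4.28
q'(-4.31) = 2.62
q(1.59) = -15.07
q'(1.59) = -9.18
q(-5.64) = -0.97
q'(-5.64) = 5.28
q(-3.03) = 6.00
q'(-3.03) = 0.06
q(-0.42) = -0.66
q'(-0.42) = -5.16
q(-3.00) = 6.00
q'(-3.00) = 0.00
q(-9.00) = -30.00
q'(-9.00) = 12.00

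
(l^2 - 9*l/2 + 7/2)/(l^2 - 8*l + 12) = (2*l^2 - 9*l + 7)/(2*(l^2 - 8*l + 12))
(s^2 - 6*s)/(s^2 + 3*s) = (s - 6)/(s + 3)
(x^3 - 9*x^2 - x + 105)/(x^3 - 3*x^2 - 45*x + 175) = (x^2 - 4*x - 21)/(x^2 + 2*x - 35)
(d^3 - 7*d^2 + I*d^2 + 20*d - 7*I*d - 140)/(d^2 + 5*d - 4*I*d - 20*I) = (d^2 + d*(-7 + 5*I) - 35*I)/(d + 5)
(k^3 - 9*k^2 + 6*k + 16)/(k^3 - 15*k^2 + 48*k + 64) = (k - 2)/(k - 8)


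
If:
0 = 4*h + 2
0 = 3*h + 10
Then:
No Solution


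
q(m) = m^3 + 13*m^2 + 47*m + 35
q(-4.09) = -8.18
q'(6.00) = 311.00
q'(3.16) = 159.12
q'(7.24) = 392.49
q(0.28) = 49.20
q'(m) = 3*m^2 + 26*m + 47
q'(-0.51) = 34.52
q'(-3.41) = -6.78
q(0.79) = 80.74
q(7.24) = 1436.21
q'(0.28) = 54.52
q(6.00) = 1001.00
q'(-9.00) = 56.00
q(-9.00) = -64.00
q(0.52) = 63.10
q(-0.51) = 14.28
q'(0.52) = 61.33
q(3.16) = 344.89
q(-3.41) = -13.76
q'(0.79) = 69.41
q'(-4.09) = -9.16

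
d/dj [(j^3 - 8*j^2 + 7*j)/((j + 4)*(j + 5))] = (j^4 + 18*j^3 - 19*j^2 - 320*j + 140)/(j^4 + 18*j^3 + 121*j^2 + 360*j + 400)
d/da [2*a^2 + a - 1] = 4*a + 1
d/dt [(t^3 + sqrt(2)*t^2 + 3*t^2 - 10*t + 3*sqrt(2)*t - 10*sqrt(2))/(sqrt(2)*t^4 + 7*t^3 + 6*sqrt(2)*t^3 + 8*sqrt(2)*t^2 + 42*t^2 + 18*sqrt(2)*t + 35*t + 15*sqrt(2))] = (-sqrt(2)*t^4 - 4*t^3 + 4*sqrt(2)*t^3 - 2*sqrt(2)*t^2 + 31*t^2 + 8*t + 34*sqrt(2)*t + 8*sqrt(2) + 18)/(2*t^6 + 4*t^5 + 14*sqrt(2)*t^5 + 28*sqrt(2)*t^4 + 63*t^4 + 56*sqrt(2)*t^3 + 122*t^3 + 79*t^2 + 84*sqrt(2)*t^2 + 36*t + 42*sqrt(2)*t + 18)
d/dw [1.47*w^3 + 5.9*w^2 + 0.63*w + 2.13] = 4.41*w^2 + 11.8*w + 0.63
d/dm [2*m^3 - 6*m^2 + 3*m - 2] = 6*m^2 - 12*m + 3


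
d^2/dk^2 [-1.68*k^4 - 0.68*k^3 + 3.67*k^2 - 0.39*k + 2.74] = -20.16*k^2 - 4.08*k + 7.34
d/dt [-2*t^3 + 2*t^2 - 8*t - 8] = -6*t^2 + 4*t - 8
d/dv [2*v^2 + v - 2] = 4*v + 1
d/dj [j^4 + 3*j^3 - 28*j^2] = j*(4*j^2 + 9*j - 56)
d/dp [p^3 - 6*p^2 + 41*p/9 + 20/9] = 3*p^2 - 12*p + 41/9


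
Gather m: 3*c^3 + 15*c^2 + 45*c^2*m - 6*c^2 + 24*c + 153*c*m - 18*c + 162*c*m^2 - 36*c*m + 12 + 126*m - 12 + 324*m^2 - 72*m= 3*c^3 + 9*c^2 + 6*c + m^2*(162*c + 324) + m*(45*c^2 + 117*c + 54)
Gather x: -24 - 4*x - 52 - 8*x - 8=-12*x - 84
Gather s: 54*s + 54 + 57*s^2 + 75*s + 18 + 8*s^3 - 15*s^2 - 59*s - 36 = 8*s^3 + 42*s^2 + 70*s + 36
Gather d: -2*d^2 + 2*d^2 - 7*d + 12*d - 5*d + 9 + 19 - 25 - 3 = 0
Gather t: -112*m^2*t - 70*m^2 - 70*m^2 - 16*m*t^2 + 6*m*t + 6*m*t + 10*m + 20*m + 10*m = -140*m^2 - 16*m*t^2 + 40*m + t*(-112*m^2 + 12*m)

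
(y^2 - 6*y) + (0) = y^2 - 6*y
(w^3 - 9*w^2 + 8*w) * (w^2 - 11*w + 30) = w^5 - 20*w^4 + 137*w^3 - 358*w^2 + 240*w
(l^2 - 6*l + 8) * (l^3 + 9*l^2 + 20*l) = l^5 + 3*l^4 - 26*l^3 - 48*l^2 + 160*l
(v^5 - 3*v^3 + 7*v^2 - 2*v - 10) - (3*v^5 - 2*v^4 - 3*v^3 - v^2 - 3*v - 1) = -2*v^5 + 2*v^4 + 8*v^2 + v - 9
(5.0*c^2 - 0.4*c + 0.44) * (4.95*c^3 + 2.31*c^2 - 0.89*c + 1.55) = 24.75*c^5 + 9.57*c^4 - 3.196*c^3 + 9.1224*c^2 - 1.0116*c + 0.682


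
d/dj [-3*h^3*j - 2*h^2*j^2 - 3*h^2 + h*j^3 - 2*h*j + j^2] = -3*h^3 - 4*h^2*j + 3*h*j^2 - 2*h + 2*j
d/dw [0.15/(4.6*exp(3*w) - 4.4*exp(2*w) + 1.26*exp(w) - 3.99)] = (-2.07*exp(2*w) + 1.32*exp(w) - 0.189)*exp(w)/(4.6*exp(3*w) - 4.4*exp(2*w) + 1.26*exp(w) - 3.99)^2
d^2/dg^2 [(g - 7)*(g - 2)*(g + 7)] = 6*g - 4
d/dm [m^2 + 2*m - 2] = 2*m + 2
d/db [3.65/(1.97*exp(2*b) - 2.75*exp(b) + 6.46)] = (10.0375 - 14.381*exp(b))*exp(b)/(1.97*exp(2*b) - 2.75*exp(b) + 6.46)^2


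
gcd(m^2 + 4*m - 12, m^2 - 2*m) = m - 2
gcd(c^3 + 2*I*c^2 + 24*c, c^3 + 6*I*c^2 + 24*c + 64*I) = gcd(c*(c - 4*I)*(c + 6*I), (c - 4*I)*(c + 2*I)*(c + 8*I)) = c - 4*I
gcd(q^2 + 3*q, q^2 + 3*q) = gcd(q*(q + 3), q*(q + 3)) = q^2 + 3*q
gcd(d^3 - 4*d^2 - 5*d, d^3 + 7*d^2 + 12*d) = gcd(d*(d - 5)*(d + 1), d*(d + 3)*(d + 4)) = d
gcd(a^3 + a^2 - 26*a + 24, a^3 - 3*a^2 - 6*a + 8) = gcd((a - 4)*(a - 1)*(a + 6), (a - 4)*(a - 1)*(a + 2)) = a^2 - 5*a + 4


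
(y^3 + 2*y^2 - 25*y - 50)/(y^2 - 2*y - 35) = (y^2 - 3*y - 10)/(y - 7)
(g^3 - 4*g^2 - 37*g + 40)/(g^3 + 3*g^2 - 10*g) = (g^2 - 9*g + 8)/(g*(g - 2))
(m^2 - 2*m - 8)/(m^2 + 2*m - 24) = (m + 2)/(m + 6)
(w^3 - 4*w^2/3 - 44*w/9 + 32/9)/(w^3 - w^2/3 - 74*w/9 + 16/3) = (w + 2)/(w + 3)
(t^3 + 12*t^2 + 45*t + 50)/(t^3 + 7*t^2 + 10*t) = (t + 5)/t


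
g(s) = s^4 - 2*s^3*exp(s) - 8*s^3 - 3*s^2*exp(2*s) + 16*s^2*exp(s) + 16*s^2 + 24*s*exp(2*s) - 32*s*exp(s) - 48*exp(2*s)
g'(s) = -2*s^3*exp(s) + 4*s^3 - 6*s^2*exp(2*s) + 10*s^2*exp(s) - 24*s^2 + 42*s*exp(2*s) + 32*s - 72*exp(2*s) - 32*exp(s)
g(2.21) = -912.20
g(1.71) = -564.75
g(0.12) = -61.27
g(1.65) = -529.05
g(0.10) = -58.94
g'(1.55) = -538.98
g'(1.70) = -603.62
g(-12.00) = 36864.04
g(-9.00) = 13689.38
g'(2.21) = -751.63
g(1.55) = -472.98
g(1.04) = -252.48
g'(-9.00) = -5147.72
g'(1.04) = -333.11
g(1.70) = -558.70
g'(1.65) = -582.30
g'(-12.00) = -10751.97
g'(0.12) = -117.65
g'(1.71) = -607.83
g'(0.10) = -115.18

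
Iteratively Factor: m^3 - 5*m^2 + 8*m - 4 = (m - 2)*(m^2 - 3*m + 2) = (m - 2)^2*(m - 1)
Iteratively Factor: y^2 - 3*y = (y)*(y - 3)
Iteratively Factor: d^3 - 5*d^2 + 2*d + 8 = (d + 1)*(d^2 - 6*d + 8) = (d - 2)*(d + 1)*(d - 4)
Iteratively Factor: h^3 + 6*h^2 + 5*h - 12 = (h - 1)*(h^2 + 7*h + 12) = (h - 1)*(h + 3)*(h + 4)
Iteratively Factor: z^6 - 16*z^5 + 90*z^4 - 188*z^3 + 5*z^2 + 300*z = (z - 5)*(z^5 - 11*z^4 + 35*z^3 - 13*z^2 - 60*z) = (z - 5)*(z + 1)*(z^4 - 12*z^3 + 47*z^2 - 60*z) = (z - 5)*(z - 4)*(z + 1)*(z^3 - 8*z^2 + 15*z) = (z - 5)*(z - 4)*(z - 3)*(z + 1)*(z^2 - 5*z) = z*(z - 5)*(z - 4)*(z - 3)*(z + 1)*(z - 5)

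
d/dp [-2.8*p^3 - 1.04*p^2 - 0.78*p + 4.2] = -8.4*p^2 - 2.08*p - 0.78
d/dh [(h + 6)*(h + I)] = 2*h + 6 + I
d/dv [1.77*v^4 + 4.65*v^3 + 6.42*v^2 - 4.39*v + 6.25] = 7.08*v^3 + 13.95*v^2 + 12.84*v - 4.39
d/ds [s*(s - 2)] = 2*s - 2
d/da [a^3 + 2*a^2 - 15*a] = 3*a^2 + 4*a - 15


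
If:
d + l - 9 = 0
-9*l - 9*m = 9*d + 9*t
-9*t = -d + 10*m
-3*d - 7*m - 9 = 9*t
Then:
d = 234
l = -225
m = 315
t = -324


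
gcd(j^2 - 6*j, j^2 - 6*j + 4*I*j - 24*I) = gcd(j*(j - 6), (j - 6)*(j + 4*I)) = j - 6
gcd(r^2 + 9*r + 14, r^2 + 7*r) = r + 7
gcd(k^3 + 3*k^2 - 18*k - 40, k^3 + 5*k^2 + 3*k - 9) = 1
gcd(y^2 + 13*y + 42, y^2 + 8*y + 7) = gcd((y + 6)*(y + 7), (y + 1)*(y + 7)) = y + 7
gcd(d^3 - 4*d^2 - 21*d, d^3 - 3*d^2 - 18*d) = d^2 + 3*d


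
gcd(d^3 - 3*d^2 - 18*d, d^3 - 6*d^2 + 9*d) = d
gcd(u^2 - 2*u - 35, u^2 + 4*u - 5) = u + 5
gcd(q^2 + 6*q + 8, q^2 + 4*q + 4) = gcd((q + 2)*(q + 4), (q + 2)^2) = q + 2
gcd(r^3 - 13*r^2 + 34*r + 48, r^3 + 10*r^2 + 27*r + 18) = r + 1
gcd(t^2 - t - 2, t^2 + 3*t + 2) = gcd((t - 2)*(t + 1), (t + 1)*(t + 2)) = t + 1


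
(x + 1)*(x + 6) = x^2 + 7*x + 6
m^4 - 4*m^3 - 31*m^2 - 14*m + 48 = (m - 8)*(m - 1)*(m + 2)*(m + 3)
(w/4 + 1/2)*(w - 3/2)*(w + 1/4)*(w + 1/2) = w^4/4 + 5*w^3/16 - 5*w^2/8 - 35*w/64 - 3/32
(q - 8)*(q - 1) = q^2 - 9*q + 8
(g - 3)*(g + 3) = g^2 - 9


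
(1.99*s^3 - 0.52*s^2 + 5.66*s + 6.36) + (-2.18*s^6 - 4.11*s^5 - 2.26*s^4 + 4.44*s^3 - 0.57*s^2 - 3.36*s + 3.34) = -2.18*s^6 - 4.11*s^5 - 2.26*s^4 + 6.43*s^3 - 1.09*s^2 + 2.3*s + 9.7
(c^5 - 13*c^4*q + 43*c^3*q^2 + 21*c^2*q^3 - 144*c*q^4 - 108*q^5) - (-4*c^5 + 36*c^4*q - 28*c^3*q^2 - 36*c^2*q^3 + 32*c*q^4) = 5*c^5 - 49*c^4*q + 71*c^3*q^2 + 57*c^2*q^3 - 176*c*q^4 - 108*q^5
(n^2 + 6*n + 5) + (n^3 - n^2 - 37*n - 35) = n^3 - 31*n - 30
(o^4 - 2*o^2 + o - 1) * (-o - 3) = -o^5 - 3*o^4 + 2*o^3 + 5*o^2 - 2*o + 3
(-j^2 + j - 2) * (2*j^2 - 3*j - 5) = -2*j^4 + 5*j^3 - 2*j^2 + j + 10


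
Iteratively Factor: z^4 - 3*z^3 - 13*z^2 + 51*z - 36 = (z - 3)*(z^3 - 13*z + 12) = (z - 3)*(z + 4)*(z^2 - 4*z + 3) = (z - 3)*(z - 1)*(z + 4)*(z - 3)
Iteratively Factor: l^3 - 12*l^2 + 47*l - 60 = (l - 3)*(l^2 - 9*l + 20) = (l - 5)*(l - 3)*(l - 4)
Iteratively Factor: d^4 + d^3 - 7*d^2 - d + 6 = (d + 3)*(d^3 - 2*d^2 - d + 2) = (d + 1)*(d + 3)*(d^2 - 3*d + 2) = (d - 1)*(d + 1)*(d + 3)*(d - 2)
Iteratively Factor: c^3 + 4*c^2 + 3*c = (c + 3)*(c^2 + c) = (c + 1)*(c + 3)*(c)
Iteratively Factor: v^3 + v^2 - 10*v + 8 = (v - 2)*(v^2 + 3*v - 4) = (v - 2)*(v + 4)*(v - 1)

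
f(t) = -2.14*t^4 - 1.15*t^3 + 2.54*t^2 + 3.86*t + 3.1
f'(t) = -8.56*t^3 - 3.45*t^2 + 5.08*t + 3.86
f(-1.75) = -9.78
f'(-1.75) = 30.28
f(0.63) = 5.92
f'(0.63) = 3.55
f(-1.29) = -1.11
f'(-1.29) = 9.94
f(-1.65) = -7.05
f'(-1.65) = 24.54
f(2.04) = -25.28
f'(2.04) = -72.81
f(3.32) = -258.17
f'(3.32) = -330.55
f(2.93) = -150.43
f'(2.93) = -226.19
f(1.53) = -0.89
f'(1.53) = -27.10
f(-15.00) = -103939.55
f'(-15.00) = 28041.41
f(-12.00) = -42065.30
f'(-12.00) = 14237.78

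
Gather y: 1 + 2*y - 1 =2*y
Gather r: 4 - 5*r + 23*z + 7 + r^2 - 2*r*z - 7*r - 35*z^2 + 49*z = r^2 + r*(-2*z - 12) - 35*z^2 + 72*z + 11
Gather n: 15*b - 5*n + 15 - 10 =15*b - 5*n + 5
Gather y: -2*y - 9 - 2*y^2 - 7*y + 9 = -2*y^2 - 9*y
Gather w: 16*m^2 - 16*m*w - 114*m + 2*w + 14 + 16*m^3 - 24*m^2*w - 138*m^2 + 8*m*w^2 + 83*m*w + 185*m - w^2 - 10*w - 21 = 16*m^3 - 122*m^2 + 71*m + w^2*(8*m - 1) + w*(-24*m^2 + 67*m - 8) - 7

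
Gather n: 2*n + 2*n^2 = 2*n^2 + 2*n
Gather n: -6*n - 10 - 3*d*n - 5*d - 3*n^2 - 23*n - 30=-5*d - 3*n^2 + n*(-3*d - 29) - 40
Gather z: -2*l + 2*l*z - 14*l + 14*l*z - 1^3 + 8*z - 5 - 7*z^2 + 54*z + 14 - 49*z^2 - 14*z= -16*l - 56*z^2 + z*(16*l + 48) + 8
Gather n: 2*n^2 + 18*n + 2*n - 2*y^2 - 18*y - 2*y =2*n^2 + 20*n - 2*y^2 - 20*y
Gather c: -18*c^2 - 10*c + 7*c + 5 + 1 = -18*c^2 - 3*c + 6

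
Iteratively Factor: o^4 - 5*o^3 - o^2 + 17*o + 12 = (o - 4)*(o^3 - o^2 - 5*o - 3) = (o - 4)*(o + 1)*(o^2 - 2*o - 3) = (o - 4)*(o + 1)^2*(o - 3)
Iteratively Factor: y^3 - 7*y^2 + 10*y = (y - 2)*(y^2 - 5*y) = y*(y - 2)*(y - 5)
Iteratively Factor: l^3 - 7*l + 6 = (l - 2)*(l^2 + 2*l - 3) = (l - 2)*(l + 3)*(l - 1)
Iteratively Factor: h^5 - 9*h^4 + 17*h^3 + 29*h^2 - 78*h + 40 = (h + 2)*(h^4 - 11*h^3 + 39*h^2 - 49*h + 20) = (h - 5)*(h + 2)*(h^3 - 6*h^2 + 9*h - 4) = (h - 5)*(h - 1)*(h + 2)*(h^2 - 5*h + 4) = (h - 5)*(h - 4)*(h - 1)*(h + 2)*(h - 1)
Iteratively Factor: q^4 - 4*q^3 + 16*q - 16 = (q - 2)*(q^3 - 2*q^2 - 4*q + 8) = (q - 2)^2*(q^2 - 4) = (q - 2)^3*(q + 2)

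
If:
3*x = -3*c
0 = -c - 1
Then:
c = -1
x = 1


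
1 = 1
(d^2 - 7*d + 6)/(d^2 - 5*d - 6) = (d - 1)/(d + 1)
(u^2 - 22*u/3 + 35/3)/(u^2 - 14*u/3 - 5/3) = (3*u - 7)/(3*u + 1)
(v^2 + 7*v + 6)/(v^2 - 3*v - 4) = (v + 6)/(v - 4)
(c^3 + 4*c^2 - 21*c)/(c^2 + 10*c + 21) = c*(c - 3)/(c + 3)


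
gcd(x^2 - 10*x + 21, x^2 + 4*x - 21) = x - 3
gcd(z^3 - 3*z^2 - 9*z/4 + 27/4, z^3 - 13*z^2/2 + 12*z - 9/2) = z - 3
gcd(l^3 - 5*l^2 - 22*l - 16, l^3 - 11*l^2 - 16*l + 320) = l - 8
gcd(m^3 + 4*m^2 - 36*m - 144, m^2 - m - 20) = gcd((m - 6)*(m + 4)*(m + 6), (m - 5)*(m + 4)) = m + 4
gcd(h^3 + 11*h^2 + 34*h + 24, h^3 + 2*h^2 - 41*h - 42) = h + 1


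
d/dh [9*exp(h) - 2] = 9*exp(h)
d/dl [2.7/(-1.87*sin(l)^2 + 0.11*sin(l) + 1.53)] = (10.098*sin(l) - 0.297)*cos(l)/(-1.87*sin(l)^2 + 0.11*sin(l) + 1.53)^2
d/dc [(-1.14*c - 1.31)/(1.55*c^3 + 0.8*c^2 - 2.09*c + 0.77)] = (3.534*c^3 + 7.0035*c^2 + 2.096*c - 3.6157)/(2.4025*c^6 + 2.48*c^5 - 5.839*c^4 - 0.957*c^3 + 5.6001*c^2 - 3.2186*c + 0.5929)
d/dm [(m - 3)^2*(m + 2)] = (m - 3)*(3*m + 1)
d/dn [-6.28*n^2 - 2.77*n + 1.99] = -12.56*n - 2.77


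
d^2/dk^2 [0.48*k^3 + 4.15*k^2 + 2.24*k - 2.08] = 2.88*k + 8.3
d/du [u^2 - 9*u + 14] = 2*u - 9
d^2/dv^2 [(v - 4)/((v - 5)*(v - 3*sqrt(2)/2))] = 4*(4*(v - 5)^2*(v - 4) - 2*(v - 5)^2*(2*v - 3*sqrt(2)) + 2*(v - 5)*(v - 4)*(2*v - 3*sqrt(2)) - (v - 5)*(2*v - 3*sqrt(2))^2 + (v - 4)*(2*v - 3*sqrt(2))^2)/((v - 5)^3*(2*v - 3*sqrt(2))^3)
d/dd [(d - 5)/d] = 5/d^2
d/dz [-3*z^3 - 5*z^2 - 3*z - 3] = -9*z^2 - 10*z - 3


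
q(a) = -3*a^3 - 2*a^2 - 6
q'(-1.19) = -7.98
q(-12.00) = 4890.00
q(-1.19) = -3.78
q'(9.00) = -765.00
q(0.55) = -7.10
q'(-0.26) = 0.43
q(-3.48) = 96.21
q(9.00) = -2355.00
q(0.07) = -6.01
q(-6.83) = 856.54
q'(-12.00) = -1248.00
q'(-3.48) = -95.07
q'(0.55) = -4.92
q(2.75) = -83.52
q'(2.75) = -79.06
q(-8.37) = 1613.01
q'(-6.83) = -392.52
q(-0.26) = -6.08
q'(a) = -9*a^2 - 4*a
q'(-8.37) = -597.03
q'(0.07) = -0.32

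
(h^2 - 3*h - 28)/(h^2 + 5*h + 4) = (h - 7)/(h + 1)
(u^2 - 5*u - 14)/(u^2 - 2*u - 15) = (-u^2 + 5*u + 14)/(-u^2 + 2*u + 15)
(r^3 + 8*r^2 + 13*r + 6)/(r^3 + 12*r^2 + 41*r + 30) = (r + 1)/(r + 5)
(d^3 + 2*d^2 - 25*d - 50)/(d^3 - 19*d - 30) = (d + 5)/(d + 3)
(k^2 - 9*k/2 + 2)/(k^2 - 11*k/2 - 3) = (-2*k^2 + 9*k - 4)/(-2*k^2 + 11*k + 6)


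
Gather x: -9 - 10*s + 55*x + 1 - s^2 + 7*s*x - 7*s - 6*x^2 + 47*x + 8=-s^2 - 17*s - 6*x^2 + x*(7*s + 102)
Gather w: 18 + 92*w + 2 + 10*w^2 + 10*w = 10*w^2 + 102*w + 20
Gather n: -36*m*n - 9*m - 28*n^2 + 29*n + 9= -9*m - 28*n^2 + n*(29 - 36*m) + 9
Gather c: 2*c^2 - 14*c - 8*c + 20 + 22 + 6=2*c^2 - 22*c + 48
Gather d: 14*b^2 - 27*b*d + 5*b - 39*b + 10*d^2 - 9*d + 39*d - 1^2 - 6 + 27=14*b^2 - 34*b + 10*d^2 + d*(30 - 27*b) + 20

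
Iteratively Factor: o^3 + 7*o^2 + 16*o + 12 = (o + 3)*(o^2 + 4*o + 4) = (o + 2)*(o + 3)*(o + 2)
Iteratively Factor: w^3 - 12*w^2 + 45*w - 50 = (w - 2)*(w^2 - 10*w + 25) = (w - 5)*(w - 2)*(w - 5)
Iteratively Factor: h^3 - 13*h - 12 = (h - 4)*(h^2 + 4*h + 3) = (h - 4)*(h + 3)*(h + 1)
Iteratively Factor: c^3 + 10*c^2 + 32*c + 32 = (c + 4)*(c^2 + 6*c + 8) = (c + 4)^2*(c + 2)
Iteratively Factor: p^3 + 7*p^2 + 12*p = (p)*(p^2 + 7*p + 12) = p*(p + 4)*(p + 3)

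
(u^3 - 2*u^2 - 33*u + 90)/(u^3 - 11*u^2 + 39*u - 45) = (u + 6)/(u - 3)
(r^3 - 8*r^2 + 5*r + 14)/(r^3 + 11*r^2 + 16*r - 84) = (r^2 - 6*r - 7)/(r^2 + 13*r + 42)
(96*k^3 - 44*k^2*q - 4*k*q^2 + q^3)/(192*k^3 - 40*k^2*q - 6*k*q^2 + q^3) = (-2*k + q)/(-4*k + q)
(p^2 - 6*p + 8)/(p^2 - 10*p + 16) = (p - 4)/(p - 8)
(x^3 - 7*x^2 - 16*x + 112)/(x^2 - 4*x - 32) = (x^2 - 11*x + 28)/(x - 8)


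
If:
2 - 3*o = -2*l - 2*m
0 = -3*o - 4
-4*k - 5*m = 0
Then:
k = -5*m/4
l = -m - 3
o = -4/3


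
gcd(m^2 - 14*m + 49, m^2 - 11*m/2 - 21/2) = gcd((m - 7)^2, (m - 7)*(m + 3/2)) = m - 7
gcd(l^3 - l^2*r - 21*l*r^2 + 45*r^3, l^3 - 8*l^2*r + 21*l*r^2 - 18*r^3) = l^2 - 6*l*r + 9*r^2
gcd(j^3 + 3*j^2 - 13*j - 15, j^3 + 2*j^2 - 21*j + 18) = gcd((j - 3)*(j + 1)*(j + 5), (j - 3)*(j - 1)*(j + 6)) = j - 3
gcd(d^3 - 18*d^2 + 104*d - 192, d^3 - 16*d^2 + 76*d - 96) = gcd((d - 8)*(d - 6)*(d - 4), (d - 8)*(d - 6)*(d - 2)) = d^2 - 14*d + 48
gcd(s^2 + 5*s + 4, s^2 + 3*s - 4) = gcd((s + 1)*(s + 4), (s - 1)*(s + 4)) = s + 4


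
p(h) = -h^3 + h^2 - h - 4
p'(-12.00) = -457.00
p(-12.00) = 1880.00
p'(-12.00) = -457.00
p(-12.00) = 1880.00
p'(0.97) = -1.88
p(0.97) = -4.94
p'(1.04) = -2.16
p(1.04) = -5.08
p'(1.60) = -5.48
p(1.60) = -7.14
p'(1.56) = -5.18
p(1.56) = -6.92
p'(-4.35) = -66.47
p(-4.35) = 101.59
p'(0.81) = -1.35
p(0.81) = -4.69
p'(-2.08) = -18.14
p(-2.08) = 11.41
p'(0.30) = -0.67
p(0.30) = -4.24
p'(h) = -3*h^2 + 2*h - 1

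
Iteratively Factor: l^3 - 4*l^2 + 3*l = (l - 1)*(l^2 - 3*l) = l*(l - 1)*(l - 3)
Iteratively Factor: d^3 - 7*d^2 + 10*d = (d - 5)*(d^2 - 2*d) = d*(d - 5)*(d - 2)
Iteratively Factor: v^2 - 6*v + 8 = (v - 4)*(v - 2)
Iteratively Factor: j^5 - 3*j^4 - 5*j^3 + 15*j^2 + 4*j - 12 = (j + 1)*(j^4 - 4*j^3 - j^2 + 16*j - 12) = (j + 1)*(j + 2)*(j^3 - 6*j^2 + 11*j - 6) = (j - 3)*(j + 1)*(j + 2)*(j^2 - 3*j + 2) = (j - 3)*(j - 1)*(j + 1)*(j + 2)*(j - 2)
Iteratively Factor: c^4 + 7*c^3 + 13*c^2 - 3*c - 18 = (c + 3)*(c^3 + 4*c^2 + c - 6) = (c + 3)^2*(c^2 + c - 2) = (c - 1)*(c + 3)^2*(c + 2)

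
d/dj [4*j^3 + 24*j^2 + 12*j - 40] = 12*j^2 + 48*j + 12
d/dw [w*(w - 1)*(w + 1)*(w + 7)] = 4*w^3 + 21*w^2 - 2*w - 7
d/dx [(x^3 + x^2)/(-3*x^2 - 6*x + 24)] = x*(-x^3 - 4*x^2 + 22*x + 16)/(3*(x^4 + 4*x^3 - 12*x^2 - 32*x + 64))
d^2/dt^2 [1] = 0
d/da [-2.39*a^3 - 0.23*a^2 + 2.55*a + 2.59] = -7.17*a^2 - 0.46*a + 2.55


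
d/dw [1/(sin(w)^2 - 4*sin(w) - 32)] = 2*(2 - sin(w))*cos(w)/((sin(w) - 8)^2*(sin(w) + 4)^2)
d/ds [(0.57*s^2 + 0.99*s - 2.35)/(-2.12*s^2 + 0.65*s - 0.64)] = (2.4693*s^2 - 10.6936*s + 0.8939)/(4.4944*s^4 - 2.756*s^3 + 3.1361*s^2 - 0.832*s + 0.4096)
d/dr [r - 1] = 1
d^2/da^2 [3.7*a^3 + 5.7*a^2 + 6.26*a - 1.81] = 22.2*a + 11.4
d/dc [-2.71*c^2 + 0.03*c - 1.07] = 0.03 - 5.42*c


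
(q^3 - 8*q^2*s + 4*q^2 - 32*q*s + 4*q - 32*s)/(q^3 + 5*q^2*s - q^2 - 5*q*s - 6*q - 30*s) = (q^2 - 8*q*s + 2*q - 16*s)/(q^2 + 5*q*s - 3*q - 15*s)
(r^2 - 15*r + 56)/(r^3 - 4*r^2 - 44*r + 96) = (r - 7)/(r^2 + 4*r - 12)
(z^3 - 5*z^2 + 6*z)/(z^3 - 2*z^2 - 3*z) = (z - 2)/(z + 1)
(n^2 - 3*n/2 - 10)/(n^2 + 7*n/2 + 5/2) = (n - 4)/(n + 1)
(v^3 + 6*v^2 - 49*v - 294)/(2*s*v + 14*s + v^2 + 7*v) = (v^2 - v - 42)/(2*s + v)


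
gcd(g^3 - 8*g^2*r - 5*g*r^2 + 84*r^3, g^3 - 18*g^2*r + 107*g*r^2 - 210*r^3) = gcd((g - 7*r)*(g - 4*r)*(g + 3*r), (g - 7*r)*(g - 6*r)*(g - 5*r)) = -g + 7*r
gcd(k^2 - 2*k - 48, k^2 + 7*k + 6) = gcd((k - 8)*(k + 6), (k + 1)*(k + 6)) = k + 6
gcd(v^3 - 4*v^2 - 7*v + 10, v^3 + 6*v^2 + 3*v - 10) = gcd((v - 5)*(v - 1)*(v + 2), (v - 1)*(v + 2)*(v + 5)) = v^2 + v - 2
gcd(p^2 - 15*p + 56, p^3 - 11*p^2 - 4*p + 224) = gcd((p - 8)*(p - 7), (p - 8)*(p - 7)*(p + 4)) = p^2 - 15*p + 56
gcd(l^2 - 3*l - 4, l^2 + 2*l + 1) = l + 1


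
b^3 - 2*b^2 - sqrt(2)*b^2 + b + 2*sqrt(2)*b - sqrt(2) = (b - 1)^2*(b - sqrt(2))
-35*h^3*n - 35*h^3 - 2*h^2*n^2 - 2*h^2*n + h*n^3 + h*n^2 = (-7*h + n)*(5*h + n)*(h*n + h)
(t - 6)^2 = t^2 - 12*t + 36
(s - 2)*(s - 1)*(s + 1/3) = s^3 - 8*s^2/3 + s + 2/3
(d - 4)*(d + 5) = d^2 + d - 20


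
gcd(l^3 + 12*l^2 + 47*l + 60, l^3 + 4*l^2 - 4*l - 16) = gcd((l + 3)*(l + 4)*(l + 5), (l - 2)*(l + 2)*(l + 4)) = l + 4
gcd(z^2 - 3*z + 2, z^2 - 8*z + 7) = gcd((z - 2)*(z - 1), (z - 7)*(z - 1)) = z - 1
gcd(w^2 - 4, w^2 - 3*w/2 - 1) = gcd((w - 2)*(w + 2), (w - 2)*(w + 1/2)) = w - 2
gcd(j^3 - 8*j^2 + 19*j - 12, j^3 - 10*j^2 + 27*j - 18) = j^2 - 4*j + 3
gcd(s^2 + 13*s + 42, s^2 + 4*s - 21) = s + 7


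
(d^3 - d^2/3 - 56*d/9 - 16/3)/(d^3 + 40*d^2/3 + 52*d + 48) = (d^2 - 5*d/3 - 4)/(d^2 + 12*d + 36)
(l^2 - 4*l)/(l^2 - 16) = l/(l + 4)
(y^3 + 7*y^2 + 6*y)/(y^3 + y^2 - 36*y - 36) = y/(y - 6)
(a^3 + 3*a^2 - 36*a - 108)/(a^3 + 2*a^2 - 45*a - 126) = (a - 6)/(a - 7)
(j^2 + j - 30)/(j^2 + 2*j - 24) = (j - 5)/(j - 4)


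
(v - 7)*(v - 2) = v^2 - 9*v + 14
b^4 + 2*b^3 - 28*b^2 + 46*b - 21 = (b - 3)*(b - 1)^2*(b + 7)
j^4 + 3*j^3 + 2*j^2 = j^2*(j + 1)*(j + 2)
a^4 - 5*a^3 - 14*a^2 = a^2*(a - 7)*(a + 2)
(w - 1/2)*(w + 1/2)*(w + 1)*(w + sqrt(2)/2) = w^4 + sqrt(2)*w^3/2 + w^3 - w^2/4 + sqrt(2)*w^2/2 - w/4 - sqrt(2)*w/8 - sqrt(2)/8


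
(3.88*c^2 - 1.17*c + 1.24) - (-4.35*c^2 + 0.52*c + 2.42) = 8.23*c^2 - 1.69*c - 1.18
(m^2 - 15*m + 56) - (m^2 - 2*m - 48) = 104 - 13*m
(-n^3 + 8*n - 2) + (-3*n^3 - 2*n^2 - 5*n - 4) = -4*n^3 - 2*n^2 + 3*n - 6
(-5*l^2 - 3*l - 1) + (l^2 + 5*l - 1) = -4*l^2 + 2*l - 2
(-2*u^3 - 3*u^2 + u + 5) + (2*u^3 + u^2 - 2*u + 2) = -2*u^2 - u + 7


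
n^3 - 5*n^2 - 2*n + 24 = (n - 4)*(n - 3)*(n + 2)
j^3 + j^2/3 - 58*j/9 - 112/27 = (j - 8/3)*(j + 2/3)*(j + 7/3)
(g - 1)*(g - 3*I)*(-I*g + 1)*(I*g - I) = g^4 - 2*g^3 - 2*I*g^3 + 4*g^2 + 4*I*g^2 - 6*g - 2*I*g + 3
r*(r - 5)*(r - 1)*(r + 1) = r^4 - 5*r^3 - r^2 + 5*r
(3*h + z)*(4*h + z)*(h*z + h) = 12*h^3*z + 12*h^3 + 7*h^2*z^2 + 7*h^2*z + h*z^3 + h*z^2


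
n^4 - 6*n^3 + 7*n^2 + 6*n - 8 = (n - 4)*(n - 2)*(n - 1)*(n + 1)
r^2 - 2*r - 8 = (r - 4)*(r + 2)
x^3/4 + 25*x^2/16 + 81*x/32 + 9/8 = (x/4 + 1)*(x + 3/4)*(x + 3/2)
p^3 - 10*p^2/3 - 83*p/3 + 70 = (p - 6)*(p - 7/3)*(p + 5)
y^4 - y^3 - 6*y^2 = y^2*(y - 3)*(y + 2)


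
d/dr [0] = 0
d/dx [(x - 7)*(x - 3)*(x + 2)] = 3*x^2 - 16*x + 1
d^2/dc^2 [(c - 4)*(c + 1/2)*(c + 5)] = 6*c + 3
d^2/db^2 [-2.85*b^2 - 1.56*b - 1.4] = -5.70000000000000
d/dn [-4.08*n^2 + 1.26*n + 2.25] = 1.26 - 8.16*n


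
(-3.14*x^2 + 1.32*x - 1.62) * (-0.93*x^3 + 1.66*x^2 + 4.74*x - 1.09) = 2.9202*x^5 - 6.44*x^4 - 11.1858*x^3 + 6.9902*x^2 - 9.1176*x + 1.7658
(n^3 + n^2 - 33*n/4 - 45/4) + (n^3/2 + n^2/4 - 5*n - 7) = 3*n^3/2 + 5*n^2/4 - 53*n/4 - 73/4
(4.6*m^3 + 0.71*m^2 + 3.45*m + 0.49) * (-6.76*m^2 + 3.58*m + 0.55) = -31.096*m^5 + 11.6684*m^4 - 18.2502*m^3 + 9.4291*m^2 + 3.6517*m + 0.2695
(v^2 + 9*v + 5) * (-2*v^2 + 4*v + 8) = -2*v^4 - 14*v^3 + 34*v^2 + 92*v + 40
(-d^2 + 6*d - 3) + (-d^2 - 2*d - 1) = -2*d^2 + 4*d - 4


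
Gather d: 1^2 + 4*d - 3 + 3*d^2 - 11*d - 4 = 3*d^2 - 7*d - 6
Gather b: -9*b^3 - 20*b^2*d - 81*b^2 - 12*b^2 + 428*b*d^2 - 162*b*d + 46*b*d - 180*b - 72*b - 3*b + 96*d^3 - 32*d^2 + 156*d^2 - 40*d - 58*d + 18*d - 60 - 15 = -9*b^3 + b^2*(-20*d - 93) + b*(428*d^2 - 116*d - 255) + 96*d^3 + 124*d^2 - 80*d - 75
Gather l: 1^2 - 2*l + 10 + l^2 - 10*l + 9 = l^2 - 12*l + 20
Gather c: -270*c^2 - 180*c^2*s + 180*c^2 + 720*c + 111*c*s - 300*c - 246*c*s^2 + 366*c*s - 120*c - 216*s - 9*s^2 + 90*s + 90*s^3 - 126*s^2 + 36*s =c^2*(-180*s - 90) + c*(-246*s^2 + 477*s + 300) + 90*s^3 - 135*s^2 - 90*s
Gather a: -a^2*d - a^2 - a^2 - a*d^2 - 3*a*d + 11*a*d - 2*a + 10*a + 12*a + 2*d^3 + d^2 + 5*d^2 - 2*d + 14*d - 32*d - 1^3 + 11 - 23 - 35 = a^2*(-d - 2) + a*(-d^2 + 8*d + 20) + 2*d^3 + 6*d^2 - 20*d - 48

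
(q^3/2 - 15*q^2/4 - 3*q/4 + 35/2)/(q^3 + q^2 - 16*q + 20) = (2*q^3 - 15*q^2 - 3*q + 70)/(4*(q^3 + q^2 - 16*q + 20))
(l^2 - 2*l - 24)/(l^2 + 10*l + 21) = (l^2 - 2*l - 24)/(l^2 + 10*l + 21)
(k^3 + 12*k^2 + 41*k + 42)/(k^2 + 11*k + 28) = (k^2 + 5*k + 6)/(k + 4)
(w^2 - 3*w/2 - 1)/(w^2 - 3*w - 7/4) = 2*(w - 2)/(2*w - 7)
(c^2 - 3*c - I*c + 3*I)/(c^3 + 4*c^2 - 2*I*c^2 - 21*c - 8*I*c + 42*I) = (c - I)/(c^2 + c*(7 - 2*I) - 14*I)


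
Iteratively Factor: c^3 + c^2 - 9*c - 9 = (c + 3)*(c^2 - 2*c - 3) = (c - 3)*(c + 3)*(c + 1)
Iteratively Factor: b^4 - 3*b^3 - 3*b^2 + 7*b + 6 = (b + 1)*(b^3 - 4*b^2 + b + 6) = (b - 3)*(b + 1)*(b^2 - b - 2) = (b - 3)*(b - 2)*(b + 1)*(b + 1)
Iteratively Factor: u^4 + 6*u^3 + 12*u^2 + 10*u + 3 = (u + 1)*(u^3 + 5*u^2 + 7*u + 3) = (u + 1)^2*(u^2 + 4*u + 3) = (u + 1)^2*(u + 3)*(u + 1)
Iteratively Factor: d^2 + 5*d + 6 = (d + 3)*(d + 2)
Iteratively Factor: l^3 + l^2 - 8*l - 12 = (l + 2)*(l^2 - l - 6) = (l + 2)^2*(l - 3)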